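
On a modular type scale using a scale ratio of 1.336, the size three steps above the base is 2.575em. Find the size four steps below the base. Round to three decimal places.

2.575 ÷ 1.336⁷ = 2.575 ÷ 7.59705 ≈ 0.339

0.339em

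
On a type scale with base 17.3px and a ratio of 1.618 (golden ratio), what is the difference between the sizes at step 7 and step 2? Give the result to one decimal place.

456.9px

Step 2: 17.3 × 1.618² = 45.290px
Step 7: 17.3 × 1.618⁷ = 502.222px
Difference: 502.222 − 45.290 = 456.932px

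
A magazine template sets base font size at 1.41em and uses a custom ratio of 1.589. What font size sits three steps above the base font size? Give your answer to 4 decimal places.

1.41 × 1.589³ = 1.41 × 4.01210 ≈ 5.6571

5.6571em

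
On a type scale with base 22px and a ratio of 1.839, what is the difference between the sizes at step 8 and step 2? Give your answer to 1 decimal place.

Step 2: 22.0 × 1.839² = 74.402px
Step 8: 22.0 × 1.839⁸ = 2877.905px
Difference: 2877.905 − 74.402 = 2803.503px

2803.5px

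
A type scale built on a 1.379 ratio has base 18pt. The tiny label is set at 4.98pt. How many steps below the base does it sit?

1.379ⁿ = 18 / 4.98 = 3.6145
n = ln(3.6145) / ln(1.379) = 1.2849 / 0.3214 ≈ 4.00

4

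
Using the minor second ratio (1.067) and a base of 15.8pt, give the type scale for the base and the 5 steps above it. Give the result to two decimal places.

Step 0: 15.8pt
Step 1: 15.8 × 1.067 = 16.86
Step 2: 15.8 × 1.067² = 17.99
Step 3: 15.8 × 1.067³ = 19.19
Step 4: 15.8 × 1.067⁴ = 20.48
Step 5: 15.8 × 1.067⁵ = 21.85

15.80pt, 16.86pt, 17.99pt, 19.19pt, 20.48pt, 21.85pt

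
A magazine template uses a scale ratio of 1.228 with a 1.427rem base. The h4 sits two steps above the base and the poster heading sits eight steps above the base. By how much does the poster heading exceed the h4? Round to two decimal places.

5.23rem

Step 2: 1.427 × 1.228² = 2.1519rem
Step 8: 1.427 × 1.228⁸ = 7.3792rem
Difference: 7.3792 − 2.1519 = 5.2273rem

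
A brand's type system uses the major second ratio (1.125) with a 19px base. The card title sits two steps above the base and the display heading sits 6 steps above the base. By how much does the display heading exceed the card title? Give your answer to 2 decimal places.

Step 2: 19.0 × 1.125² = 24.0469px
Step 6: 19.0 × 1.125⁶ = 38.5184px
Difference: 38.5184 − 24.0469 = 14.4715px

14.47px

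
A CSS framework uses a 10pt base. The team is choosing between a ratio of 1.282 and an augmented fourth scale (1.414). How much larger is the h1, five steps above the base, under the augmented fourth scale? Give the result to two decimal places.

At 1.282: 10.0 × 1.282⁵ = 34.6290pt
Augmented fourth: 10.0 × 1.414⁵ = 56.5258pt
Difference: 56.5258 − 34.6290 = 21.8968pt

21.90pt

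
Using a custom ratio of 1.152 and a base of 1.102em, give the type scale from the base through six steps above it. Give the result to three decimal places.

1.102em, 1.270em, 1.462em, 1.685em, 1.941em, 2.236em, 2.576em

Step 0: 1.102em
Step 1: 1.102 × 1.152 = 1.270
Step 2: 1.102 × 1.152² = 1.462
Step 3: 1.102 × 1.152³ = 1.685
Step 4: 1.102 × 1.152⁴ = 1.941
Step 5: 1.102 × 1.152⁵ = 2.236
Step 6: 1.102 × 1.152⁶ = 2.576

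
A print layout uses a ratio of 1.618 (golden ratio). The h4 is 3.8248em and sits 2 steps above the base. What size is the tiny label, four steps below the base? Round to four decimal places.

3.8248 ÷ 1.618⁶ = 3.8248 ÷ 17.94201 ≈ 0.2132

0.2132em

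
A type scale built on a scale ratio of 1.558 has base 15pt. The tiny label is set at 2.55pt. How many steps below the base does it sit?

1.558ⁿ = 15 / 2.55 = 5.8824
n = ln(5.8824) / ln(1.558) = 1.7720 / 0.4434 ≈ 4.00

4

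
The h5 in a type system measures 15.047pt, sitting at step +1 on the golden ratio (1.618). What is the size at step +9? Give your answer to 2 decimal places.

15.047 × 1.618⁸ = 15.047 × 46.97082 ≈ 706.770

706.77pt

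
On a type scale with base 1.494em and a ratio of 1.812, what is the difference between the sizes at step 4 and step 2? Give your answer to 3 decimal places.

11.201em

Step 2: 1.494 × 1.812² = 4.90532em
Step 4: 1.494 × 1.812⁴ = 16.10584em
Difference: 16.10584 − 4.90532 = 11.20052em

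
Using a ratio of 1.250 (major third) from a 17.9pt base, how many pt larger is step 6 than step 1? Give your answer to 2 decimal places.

Step 1: 17.9 × 1.250 = 22.3750pt
Step 6: 17.9 × 1.250⁶ = 68.2831pt
Difference: 68.2831 − 22.3750 = 45.9081pt

45.91pt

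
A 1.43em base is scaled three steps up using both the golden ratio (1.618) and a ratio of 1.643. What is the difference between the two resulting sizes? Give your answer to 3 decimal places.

Golden ratio: 1.43 × 1.618³ = 6.05720em
At 1.643: 1.43 × 1.643³ = 6.34233em
Difference: 6.34233 − 6.05720 = 0.28513em

0.285em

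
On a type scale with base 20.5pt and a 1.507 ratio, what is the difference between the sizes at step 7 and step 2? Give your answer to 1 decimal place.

Step 2: 20.5 × 1.507² = 46.557pt
Step 7: 20.5 × 1.507⁷ = 361.865pt
Difference: 361.865 − 46.557 = 315.308pt

315.3pt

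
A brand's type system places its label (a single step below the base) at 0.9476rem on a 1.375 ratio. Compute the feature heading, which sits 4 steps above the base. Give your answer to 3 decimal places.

0.9476 × 1.375⁵ = 0.9476 × 4.91489 ≈ 4.657

4.657rem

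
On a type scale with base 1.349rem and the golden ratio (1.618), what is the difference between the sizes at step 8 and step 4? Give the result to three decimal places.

54.118rem

Step 4: 1.349 × 1.618⁴ = 9.24541rem
Step 8: 1.349 × 1.618⁸ = 63.36364rem
Difference: 63.36364 − 9.24541 = 54.11823rem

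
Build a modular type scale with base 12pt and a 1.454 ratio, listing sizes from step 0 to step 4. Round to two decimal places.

Step 0: 12pt
Step 1: 12.0 × 1.454 = 17.45
Step 2: 12.0 × 1.454² = 25.37
Step 3: 12.0 × 1.454³ = 36.89
Step 4: 12.0 × 1.454⁴ = 53.63

12.00pt, 17.45pt, 25.37pt, 36.89pt, 53.63pt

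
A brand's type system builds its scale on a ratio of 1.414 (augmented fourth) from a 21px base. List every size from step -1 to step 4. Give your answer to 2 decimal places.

14.85px, 21.00px, 29.69px, 41.99px, 59.37px, 83.95px

Step -1: 21.0 ÷ 1.414 = 14.85
Step 0: 21px
Step 1: 21.0 × 1.414 = 29.69
Step 2: 21.0 × 1.414² = 41.99
Step 3: 21.0 × 1.414³ = 59.37
Step 4: 21.0 × 1.414⁴ = 83.95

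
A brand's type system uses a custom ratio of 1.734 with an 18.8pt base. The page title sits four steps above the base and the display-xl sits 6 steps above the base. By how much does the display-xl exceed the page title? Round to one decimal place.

Step 4: 18.8 × 1.734⁴ = 169.963pt
Step 6: 18.8 × 1.734⁶ = 511.037pt
Difference: 511.037 − 169.963 = 341.074pt

341.1pt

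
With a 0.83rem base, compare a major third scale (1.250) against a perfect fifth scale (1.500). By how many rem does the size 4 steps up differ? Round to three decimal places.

2.176rem

Major third: 0.83 × 1.250⁴ = 2.02637rem
Perfect fifth: 0.83 × 1.500⁴ = 4.20187rem
Difference: 4.20187 − 2.02637 = 2.17550rem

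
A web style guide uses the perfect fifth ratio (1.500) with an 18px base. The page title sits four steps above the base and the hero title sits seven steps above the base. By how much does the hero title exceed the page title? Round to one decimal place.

216.4px

Step 4: 18.0 × 1.500⁴ = 91.125px
Step 7: 18.0 × 1.500⁷ = 307.547px
Difference: 307.547 − 91.125 = 216.422px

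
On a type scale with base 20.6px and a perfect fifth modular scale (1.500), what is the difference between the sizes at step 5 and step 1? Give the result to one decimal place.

125.5px

Step 1: 20.6 × 1.500 = 30.900px
Step 5: 20.6 × 1.500⁵ = 156.431px
Difference: 156.431 − 30.900 = 125.531px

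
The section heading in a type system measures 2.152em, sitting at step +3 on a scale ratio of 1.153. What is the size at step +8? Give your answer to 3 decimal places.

Moving from step +3 to step +8 is 5 steps up, so multiply by r⁵.
2.152 × 1.153⁵ = 2.152 × 2.03773 ≈ 4.385

4.385em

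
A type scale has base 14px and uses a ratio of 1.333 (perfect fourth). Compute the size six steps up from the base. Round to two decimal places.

78.54px

14.0 × 1.333⁶ = 14.0 × 5.61023 ≈ 78.54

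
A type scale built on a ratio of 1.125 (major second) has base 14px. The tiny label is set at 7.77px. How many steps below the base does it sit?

5

1.125ⁿ = 14 / 7.77 = 1.8018
n = ln(1.8018) / ln(1.125) = 0.5888 / 0.1178 ≈ 5.00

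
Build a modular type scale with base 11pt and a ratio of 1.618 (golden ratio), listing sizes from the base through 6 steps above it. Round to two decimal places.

11.00pt, 17.80pt, 28.80pt, 46.59pt, 75.39pt, 121.98pt, 197.36pt

Step 0: 11pt
Step 1: 11.0 × 1.618 = 17.80
Step 2: 11.0 × 1.618² = 28.80
Step 3: 11.0 × 1.618³ = 46.59
Step 4: 11.0 × 1.618⁴ = 75.39
Step 5: 11.0 × 1.618⁵ = 121.98
Step 6: 11.0 × 1.618⁶ = 197.36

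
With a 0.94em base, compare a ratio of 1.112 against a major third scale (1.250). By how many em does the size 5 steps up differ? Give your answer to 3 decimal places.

At 1.112: 0.94 × 1.112⁵ = 1.59828em
Major third: 0.94 × 1.250⁵ = 2.86865em
Difference: 2.86865 − 1.59828 = 1.27037em

1.270em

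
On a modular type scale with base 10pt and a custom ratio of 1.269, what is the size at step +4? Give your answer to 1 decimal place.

25.9pt

Every step multiplies by the scale ratio.
10.0 × 1.269⁴ = 10.0 × 2.59326 ≈ 25.93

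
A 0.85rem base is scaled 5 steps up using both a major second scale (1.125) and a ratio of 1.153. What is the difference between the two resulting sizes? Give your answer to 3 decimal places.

Major second: 0.85 × 1.125⁵ = 1.53173rem
At 1.153: 0.85 × 1.153⁵ = 1.73207rem
Difference: 1.73207 − 1.53173 = 0.20034rem

0.200rem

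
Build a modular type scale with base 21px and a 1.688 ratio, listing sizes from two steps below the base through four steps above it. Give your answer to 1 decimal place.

Step -2: 21.0 ÷ 1.688² = 7.4
Step -1: 21.0 ÷ 1.688 = 12.4
Step 0: 21px
Step 1: 21.0 × 1.688 = 35.4
Step 2: 21.0 × 1.688² = 59.8
Step 3: 21.0 × 1.688³ = 101.0
Step 4: 21.0 × 1.688⁴ = 170.5

7.4px, 12.4px, 21.0px, 35.4px, 59.8px, 101.0px, 170.5px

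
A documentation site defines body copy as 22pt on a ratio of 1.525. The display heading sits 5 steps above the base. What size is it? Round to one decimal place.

A modular type scale is a geometric sequence: sizeₙ = base × rⁿ.
22.0 × 1.525⁵ = 22.0 × 8.24801 ≈ 181.46

181.5pt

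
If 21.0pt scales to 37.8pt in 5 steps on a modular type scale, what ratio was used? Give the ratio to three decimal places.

1.125

The ratio satisfies 21.0 × r⁵ = 37.8, so r = (37.8 / 21.0)^(1/5).
r = 1.8000^(1/5) ≈ 1.1247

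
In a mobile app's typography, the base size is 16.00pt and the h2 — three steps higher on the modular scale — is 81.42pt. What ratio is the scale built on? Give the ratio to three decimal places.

1.720

r³ = 81.42 / 16.00, so r = (81.42/16.00)^(1/3).
r = 5.0888^(1/3) ≈ 1.7200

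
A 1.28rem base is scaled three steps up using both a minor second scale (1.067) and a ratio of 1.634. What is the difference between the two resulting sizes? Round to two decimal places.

Minor second: 1.28 × 1.067³ = 1.5549rem
At 1.634: 1.28 × 1.634³ = 5.5843rem
Difference: 5.5843 − 1.5549 = 4.0294rem

4.03rem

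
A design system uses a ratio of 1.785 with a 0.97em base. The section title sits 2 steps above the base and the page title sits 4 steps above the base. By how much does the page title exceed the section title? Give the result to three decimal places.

6.757em

Step 2: 0.97 × 1.785² = 3.09064em
Step 4: 0.97 × 1.785⁴ = 9.84747em
Difference: 9.84747 − 3.09064 = 6.75683em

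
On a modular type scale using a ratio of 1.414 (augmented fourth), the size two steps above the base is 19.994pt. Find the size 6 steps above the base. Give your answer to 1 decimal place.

79.9pt

Moving from step +2 to step +6 is 4 steps up, so multiply by r⁴.
19.994 × 1.414⁴ = 19.994 × 3.99758 ≈ 79.928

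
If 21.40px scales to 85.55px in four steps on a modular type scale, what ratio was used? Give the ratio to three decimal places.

r⁴ = 85.55 / 21.40, so r = (85.55/21.40)^(1/4).
r = 3.9977^(1/4) ≈ 1.4140

1.414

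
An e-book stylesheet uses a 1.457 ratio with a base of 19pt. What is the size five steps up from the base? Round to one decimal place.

Each step on a modular scale multiplies by the ratio, so the size n steps from the base is base × ratioⁿ.
19.0 × 1.457⁵ = 19.0 × 6.56595 ≈ 124.75

124.8pt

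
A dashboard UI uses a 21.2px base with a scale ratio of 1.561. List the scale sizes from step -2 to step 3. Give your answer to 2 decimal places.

8.70px, 13.58px, 21.20px, 33.09px, 51.66px, 80.64px

Step -2: 21.2 ÷ 1.561² = 8.70
Step -1: 21.2 ÷ 1.561 = 13.58
Step 0: 21.2px
Step 1: 21.2 × 1.561 = 33.09
Step 2: 21.2 × 1.561² = 51.66
Step 3: 21.2 × 1.561³ = 80.64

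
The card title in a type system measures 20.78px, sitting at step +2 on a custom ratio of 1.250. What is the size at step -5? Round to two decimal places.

4.36px

20.78 ÷ 1.250⁷ = 20.78 ÷ 4.76837 ≈ 4.358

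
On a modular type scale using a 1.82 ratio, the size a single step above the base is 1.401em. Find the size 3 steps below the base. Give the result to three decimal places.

The gap is -3 − (1) = -4 steps, so the factor is 1.82^-4.
1.401 ÷ 1.82⁴ = 1.401 ÷ 10.97199 ≈ 0.128

0.128em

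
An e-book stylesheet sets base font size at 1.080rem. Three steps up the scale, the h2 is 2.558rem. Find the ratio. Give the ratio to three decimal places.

1.333

The ratio satisfies 1.080 × r³ = 2.558, so r = (2.558 / 1.080)^(1/3).
r = 2.3685^(1/3) ≈ 1.3330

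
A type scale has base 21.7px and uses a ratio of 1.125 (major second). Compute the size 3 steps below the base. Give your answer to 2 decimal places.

15.24px

21.7 ÷ 1.125³ = 21.7 ÷ 1.42383 ≈ 15.24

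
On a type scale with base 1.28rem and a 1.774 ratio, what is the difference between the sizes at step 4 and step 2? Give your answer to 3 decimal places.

Step 2: 1.28 × 1.774² = 4.02826rem
Step 4: 1.28 × 1.774⁴ = 12.67723rem
Difference: 12.67723 − 4.02826 = 8.64897rem

8.649rem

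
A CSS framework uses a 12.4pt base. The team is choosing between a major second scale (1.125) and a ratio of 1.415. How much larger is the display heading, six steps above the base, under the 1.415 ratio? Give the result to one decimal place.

Major second: 12.4 × 1.125⁶ = 25.138pt
At 1.415: 12.4 × 1.415⁶ = 99.531pt
Difference: 99.531 − 25.138 = 74.393pt

74.4pt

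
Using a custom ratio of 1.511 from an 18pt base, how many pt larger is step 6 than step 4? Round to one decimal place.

120.4pt

Step 4: 18.0 × 1.511⁴ = 93.828pt
Step 6: 18.0 × 1.511⁶ = 214.220pt
Difference: 214.220 − 93.828 = 120.392pt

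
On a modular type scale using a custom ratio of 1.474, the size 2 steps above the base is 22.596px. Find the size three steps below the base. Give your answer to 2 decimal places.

3.25px

22.596 ÷ 1.474⁵ = 22.596 ÷ 6.95805 ≈ 3.247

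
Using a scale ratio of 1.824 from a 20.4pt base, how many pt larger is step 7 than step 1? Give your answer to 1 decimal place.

Step 1: 20.4 × 1.824 = 37.210pt
Step 7: 20.4 × 1.824⁷ = 1370.263pt
Difference: 1370.263 − 37.210 = 1333.053pt

1333.1pt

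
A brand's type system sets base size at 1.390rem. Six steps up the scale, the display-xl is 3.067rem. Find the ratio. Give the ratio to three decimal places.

1.141

r⁶ = 3.067 / 1.390, so r = (3.067/1.390)^(1/6).
r = 2.2065^(1/6) ≈ 1.1410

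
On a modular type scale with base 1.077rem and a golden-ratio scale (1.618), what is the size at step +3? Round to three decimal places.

Each step on a modular scale multiplies by the ratio, so the size n steps from the base is base × ratioⁿ.
1.077 × 1.618³ = 1.077 × 4.23580 ≈ 4.562

4.562rem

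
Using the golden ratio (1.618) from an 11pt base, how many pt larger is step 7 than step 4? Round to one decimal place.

243.9pt

Step 4: 11.0 × 1.618⁴ = 75.389pt
Step 7: 11.0 × 1.618⁷ = 319.332pt
Difference: 319.332 − 75.389 = 243.943pt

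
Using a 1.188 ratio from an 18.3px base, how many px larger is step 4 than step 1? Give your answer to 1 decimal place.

14.7px

Step 1: 18.3 × 1.188 = 21.740px
Step 4: 18.3 × 1.188⁴ = 36.452px
Difference: 36.452 − 21.740 = 14.712px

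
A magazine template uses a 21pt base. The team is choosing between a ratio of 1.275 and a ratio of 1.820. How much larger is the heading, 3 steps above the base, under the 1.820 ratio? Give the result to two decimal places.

At 1.275: 21.0 × 1.275³ = 43.5261pt
At 1.820: 21.0 × 1.820³ = 126.5999pt
Difference: 126.5999 − 43.5261 = 83.0738pt

83.07pt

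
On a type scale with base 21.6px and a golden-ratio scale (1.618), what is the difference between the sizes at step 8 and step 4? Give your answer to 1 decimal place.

866.5px

Step 4: 21.6 × 1.618⁴ = 148.036px
Step 8: 21.6 × 1.618⁸ = 1014.570px
Difference: 1014.570 − 148.036 = 866.534px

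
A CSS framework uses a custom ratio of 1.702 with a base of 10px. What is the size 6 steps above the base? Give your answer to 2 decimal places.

243.08px

10.0 × 1.702⁶ = 10.0 × 24.30845 ≈ 243.08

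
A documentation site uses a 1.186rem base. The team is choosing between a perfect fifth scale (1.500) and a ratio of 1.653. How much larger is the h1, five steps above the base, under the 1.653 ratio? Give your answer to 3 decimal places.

5.631rem

Perfect fifth: 1.186 × 1.500⁵ = 9.00619rem
At 1.653: 1.186 × 1.653⁵ = 14.63689rem
Difference: 14.63689 − 9.00619 = 5.63070rem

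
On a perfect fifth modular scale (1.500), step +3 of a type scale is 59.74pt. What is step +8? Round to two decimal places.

453.65pt

Moving from step +3 to step +8 is 5 steps up, so multiply by r⁵.
59.74 × 1.500⁵ = 59.74 × 7.59375 ≈ 453.651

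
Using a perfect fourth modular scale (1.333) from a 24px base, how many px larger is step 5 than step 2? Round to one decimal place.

58.4px

Step 2: 24.0 × 1.333² = 42.645px
Step 5: 24.0 × 1.333⁵ = 101.009px
Difference: 101.009 − 42.645 = 58.364px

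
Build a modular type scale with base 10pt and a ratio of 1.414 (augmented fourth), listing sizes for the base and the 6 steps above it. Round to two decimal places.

10.00pt, 14.14pt, 19.99pt, 28.27pt, 39.98pt, 56.53pt, 79.93pt

Step 0: 10pt
Step 1: 10.0 × 1.414 = 14.14
Step 2: 10.0 × 1.414² = 19.99
Step 3: 10.0 × 1.414³ = 28.27
Step 4: 10.0 × 1.414⁴ = 39.98
Step 5: 10.0 × 1.414⁵ = 56.53
Step 6: 10.0 × 1.414⁶ = 79.93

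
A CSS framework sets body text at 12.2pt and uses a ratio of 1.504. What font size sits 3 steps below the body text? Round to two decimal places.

3.59pt

12.2 ÷ 1.504³ = 12.2 ÷ 3.40207 ≈ 3.59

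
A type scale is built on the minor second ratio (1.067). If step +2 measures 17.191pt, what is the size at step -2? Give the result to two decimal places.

Moving from step +2 to step -2 is 4 steps down, so divide by r⁴.
17.191 ÷ 1.067⁴ = 17.191 ÷ 1.29616 ≈ 13.263

13.26pt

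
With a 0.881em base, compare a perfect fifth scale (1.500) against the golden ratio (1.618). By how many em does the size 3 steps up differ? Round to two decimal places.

Perfect fifth: 0.881 × 1.500³ = 2.9734em
Golden ratio: 0.881 × 1.618³ = 3.7317em
Difference: 3.7317 − 2.9734 = 0.7583em

0.76em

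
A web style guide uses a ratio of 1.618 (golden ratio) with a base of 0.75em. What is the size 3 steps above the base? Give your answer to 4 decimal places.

0.75 × 1.618³ = 0.75 × 4.23580 ≈ 3.1769

3.1769em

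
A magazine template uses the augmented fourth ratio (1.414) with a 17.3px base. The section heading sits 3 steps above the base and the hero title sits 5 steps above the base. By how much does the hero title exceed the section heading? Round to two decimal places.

48.88px

Step 3: 17.3 × 1.414³ = 48.9096px
Step 5: 17.3 × 1.414⁵ = 97.7897px
Difference: 97.7897 − 48.9096 = 48.8801px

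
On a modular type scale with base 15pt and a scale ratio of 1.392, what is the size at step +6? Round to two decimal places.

109.13pt

A modular type scale is a geometric sequence: sizeₙ = base × rⁿ.
15.0 × 1.392⁶ = 15.0 × 7.27504 ≈ 109.13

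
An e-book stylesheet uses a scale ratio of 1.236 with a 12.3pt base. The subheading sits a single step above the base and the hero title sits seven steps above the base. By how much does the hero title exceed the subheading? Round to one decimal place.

Step 1: 12.3 × 1.236 = 15.203pt
Step 7: 12.3 × 1.236⁷ = 54.204pt
Difference: 54.204 − 15.203 = 39.001pt

39.0pt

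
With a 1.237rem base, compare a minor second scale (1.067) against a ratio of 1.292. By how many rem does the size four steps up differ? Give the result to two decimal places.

Minor second: 1.237 × 1.067⁴ = 1.6033rem
At 1.292: 1.237 × 1.292⁴ = 3.4468rem
Difference: 3.4468 − 1.6033 = 1.8435rem

1.84rem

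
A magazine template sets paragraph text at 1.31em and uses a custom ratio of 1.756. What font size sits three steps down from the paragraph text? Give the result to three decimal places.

0.242em

1.31 ÷ 1.756³ = 1.31 ÷ 5.41469 ≈ 0.242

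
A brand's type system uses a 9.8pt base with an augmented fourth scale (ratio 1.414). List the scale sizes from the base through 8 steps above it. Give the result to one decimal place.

9.8pt, 13.9pt, 19.6pt, 27.7pt, 39.2pt, 55.4pt, 78.3pt, 110.8pt, 156.6pt

Step 0: 9.8pt
Step 1: 9.8 × 1.414 = 13.9
Step 2: 9.8 × 1.414² = 19.6
Step 3: 9.8 × 1.414³ = 27.7
Step 4: 9.8 × 1.414⁴ = 39.2
Step 5: 9.8 × 1.414⁵ = 55.4
Step 6: 9.8 × 1.414⁶ = 78.3
Step 7: 9.8 × 1.414⁷ = 110.8
Step 8: 9.8 × 1.414⁸ = 156.6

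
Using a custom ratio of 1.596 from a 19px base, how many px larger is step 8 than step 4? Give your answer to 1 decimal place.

Step 4: 19.0 × 1.596⁴ = 123.278px
Step 8: 19.0 × 1.596⁸ = 799.865px
Difference: 799.865 − 123.278 = 676.587px

676.6px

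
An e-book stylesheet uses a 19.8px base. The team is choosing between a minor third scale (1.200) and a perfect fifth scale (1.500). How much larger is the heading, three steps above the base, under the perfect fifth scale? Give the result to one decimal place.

Minor third: 19.8 × 1.200³ = 34.214px
Perfect fifth: 19.8 × 1.500³ = 66.825px
Difference: 66.825 − 34.214 = 32.611px

32.6px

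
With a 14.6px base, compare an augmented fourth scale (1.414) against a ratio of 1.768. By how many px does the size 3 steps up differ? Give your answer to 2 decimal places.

39.41px

Augmented fourth: 14.6 × 1.414³ = 41.2763px
At 1.768: 14.6 × 1.768³ = 80.6863px
Difference: 80.6863 − 41.2763 = 39.4100px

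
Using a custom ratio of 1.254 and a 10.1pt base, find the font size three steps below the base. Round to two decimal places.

Each step on a modular scale multiplies by the ratio, so the size n steps from the base is base × ratioⁿ.
10.1 ÷ 1.254³ = 10.1 ÷ 1.97194 ≈ 5.12

5.12pt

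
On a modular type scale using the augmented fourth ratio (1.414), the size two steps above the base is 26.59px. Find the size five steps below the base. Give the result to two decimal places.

2.35px

26.59 ÷ 1.414⁷ = 26.59 ÷ 11.30175 ≈ 2.353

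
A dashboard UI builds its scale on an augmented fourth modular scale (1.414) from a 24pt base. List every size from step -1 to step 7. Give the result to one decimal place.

17.0pt, 24.0pt, 33.9pt, 48.0pt, 67.9pt, 95.9pt, 135.7pt, 191.8pt, 271.2pt

Step -1: 24.0 ÷ 1.414 = 17.0
Step 0: 24pt
Step 1: 24.0 × 1.414 = 33.9
Step 2: 24.0 × 1.414² = 48.0
Step 3: 24.0 × 1.414³ = 67.9
Step 4: 24.0 × 1.414⁴ = 95.9
Step 5: 24.0 × 1.414⁵ = 135.7
Step 6: 24.0 × 1.414⁶ = 191.8
Step 7: 24.0 × 1.414⁷ = 271.2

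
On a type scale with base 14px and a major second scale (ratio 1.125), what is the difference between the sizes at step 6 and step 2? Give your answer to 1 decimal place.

Step 2: 14.0 × 1.125² = 17.719px
Step 6: 14.0 × 1.125⁶ = 28.382px
Difference: 28.382 − 17.719 = 10.663px

10.7px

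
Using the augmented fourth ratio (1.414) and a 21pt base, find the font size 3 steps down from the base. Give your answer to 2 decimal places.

Each step on a modular scale multiplies by the ratio, so the size n steps from the base is base × ratioⁿ.
21.0 ÷ 1.414³ = 21.0 ÷ 2.82715 ≈ 7.43

7.43pt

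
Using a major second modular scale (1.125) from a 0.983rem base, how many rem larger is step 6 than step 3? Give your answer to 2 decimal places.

Step 3: 0.983 × 1.125³ = 1.3996rem
Step 6: 0.983 × 1.125⁶ = 1.9928rem
Difference: 1.9928 − 1.3996 = 0.5932rem

0.59rem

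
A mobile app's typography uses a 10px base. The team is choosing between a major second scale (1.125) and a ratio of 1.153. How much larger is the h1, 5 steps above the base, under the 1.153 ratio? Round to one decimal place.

2.4px

Major second: 10.0 × 1.125⁵ = 18.020px
At 1.153: 10.0 × 1.153⁵ = 20.377px
Difference: 20.377 − 18.020 = 2.357px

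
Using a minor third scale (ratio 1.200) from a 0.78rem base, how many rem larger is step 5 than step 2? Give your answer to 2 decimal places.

Step 2: 0.78 × 1.200² = 1.1232rem
Step 5: 0.78 × 1.200⁵ = 1.9409rem
Difference: 1.9409 − 1.1232 = 0.8177rem

0.82rem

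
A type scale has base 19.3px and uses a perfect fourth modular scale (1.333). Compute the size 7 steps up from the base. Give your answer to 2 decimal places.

144.33px

19.3 × 1.333⁷ = 19.3 × 7.47844 ≈ 144.33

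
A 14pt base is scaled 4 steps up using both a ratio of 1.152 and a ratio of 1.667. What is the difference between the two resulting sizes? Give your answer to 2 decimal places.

At 1.152: 14.0 × 1.152⁴ = 24.6569pt
At 1.667: 14.0 × 1.667⁴ = 108.1111pt
Difference: 108.1111 − 24.6569 = 83.4542pt

83.45pt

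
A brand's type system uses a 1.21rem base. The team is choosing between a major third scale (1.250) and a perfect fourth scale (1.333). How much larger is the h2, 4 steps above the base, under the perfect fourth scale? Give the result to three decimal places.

Major third: 1.21 × 1.250⁴ = 2.95410rem
Perfect fourth: 1.21 × 1.333⁴ = 3.82037rem
Difference: 3.82037 − 2.95410 = 0.86627rem

0.866rem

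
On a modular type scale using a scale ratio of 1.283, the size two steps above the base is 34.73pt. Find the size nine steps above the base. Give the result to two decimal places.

198.74pt

34.73 × 1.283⁷ = 34.73 × 5.72251 ≈ 198.743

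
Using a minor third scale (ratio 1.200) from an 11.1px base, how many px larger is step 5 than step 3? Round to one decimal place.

Step 3: 11.1 × 1.200³ = 19.181px
Step 5: 11.1 × 1.200⁵ = 27.620px
Difference: 27.620 − 19.181 = 8.439px

8.4px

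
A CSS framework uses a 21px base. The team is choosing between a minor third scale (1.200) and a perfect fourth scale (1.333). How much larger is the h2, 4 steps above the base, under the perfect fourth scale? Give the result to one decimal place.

22.8px

Minor third: 21.0 × 1.200⁴ = 43.546px
Perfect fourth: 21.0 × 1.333⁴ = 66.304px
Difference: 66.304 − 43.546 = 22.758px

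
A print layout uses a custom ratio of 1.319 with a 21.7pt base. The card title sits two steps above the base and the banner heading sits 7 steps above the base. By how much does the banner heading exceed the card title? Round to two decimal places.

Step 2: 21.7 × 1.319² = 37.7528pt
Step 7: 21.7 × 1.319⁷ = 150.7208pt
Difference: 150.7208 − 37.7528 = 112.9680pt

112.97pt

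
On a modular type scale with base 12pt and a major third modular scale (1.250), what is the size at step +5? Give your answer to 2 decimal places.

12.0 × 1.250⁵ = 12.0 × 3.05176 ≈ 36.62

36.62pt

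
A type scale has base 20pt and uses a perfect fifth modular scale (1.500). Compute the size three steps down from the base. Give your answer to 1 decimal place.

5.9pt

20.0 ÷ 1.500³ = 20.0 ÷ 3.37500 ≈ 5.93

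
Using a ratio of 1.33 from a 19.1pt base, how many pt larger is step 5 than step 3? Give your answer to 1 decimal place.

34.6pt

Step 3: 19.1 × 1.33³ = 44.935pt
Step 5: 19.1 × 1.33⁵ = 79.486pt
Difference: 79.486 − 44.935 = 34.551pt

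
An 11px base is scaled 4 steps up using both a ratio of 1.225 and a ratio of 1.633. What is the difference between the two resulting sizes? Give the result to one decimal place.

53.5px

At 1.225: 11.0 × 1.225⁴ = 24.771px
At 1.633: 11.0 × 1.633⁴ = 78.224px
Difference: 78.224 − 24.771 = 53.453px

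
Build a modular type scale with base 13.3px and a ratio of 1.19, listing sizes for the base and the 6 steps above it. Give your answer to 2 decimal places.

13.30px, 15.83px, 18.83px, 22.41px, 26.67px, 31.74px, 37.77px

Step 0: 13.3px
Step 1: 13.3 × 1.19 = 15.83
Step 2: 13.3 × 1.19² = 18.83
Step 3: 13.3 × 1.19³ = 22.41
Step 4: 13.3 × 1.19⁴ = 26.67
Step 5: 13.3 × 1.19⁵ = 31.74
Step 6: 13.3 × 1.19⁶ = 37.77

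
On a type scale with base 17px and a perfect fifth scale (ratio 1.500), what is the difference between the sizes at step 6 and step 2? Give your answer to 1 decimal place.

Step 2: 17.0 × 1.500² = 38.250px
Step 6: 17.0 × 1.500⁶ = 193.641px
Difference: 193.641 − 38.250 = 155.391px

155.4px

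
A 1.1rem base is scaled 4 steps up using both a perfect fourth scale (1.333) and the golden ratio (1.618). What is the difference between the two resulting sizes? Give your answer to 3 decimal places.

Perfect fourth: 1.1 × 1.333⁴ = 3.47307rem
Golden ratio: 1.1 × 1.618⁴ = 7.53888rem
Difference: 7.53888 − 3.47307 = 4.06581rem

4.066rem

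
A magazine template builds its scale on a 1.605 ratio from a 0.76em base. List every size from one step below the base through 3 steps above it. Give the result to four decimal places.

0.4735em, 0.7600em, 1.2198em, 1.9578em, 3.1422em

Step -1: 0.76 ÷ 1.605 = 0.4735
Step 0: 0.76em
Step 1: 0.76 × 1.605 = 1.2198
Step 2: 0.76 × 1.605² = 1.9578
Step 3: 0.76 × 1.605³ = 3.1422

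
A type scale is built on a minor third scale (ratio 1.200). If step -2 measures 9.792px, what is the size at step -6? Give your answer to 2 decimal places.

Moving from step -2 to step -6 is 4 steps down, so divide by r⁴.
9.792 ÷ 1.200⁴ = 9.792 ÷ 2.07360 ≈ 4.722

4.72px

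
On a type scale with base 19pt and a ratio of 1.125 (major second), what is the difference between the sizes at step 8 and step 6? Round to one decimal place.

10.2pt

Step 6: 19.0 × 1.125⁶ = 38.518pt
Step 8: 19.0 × 1.125⁸ = 48.750pt
Difference: 48.750 − 38.518 = 10.232pt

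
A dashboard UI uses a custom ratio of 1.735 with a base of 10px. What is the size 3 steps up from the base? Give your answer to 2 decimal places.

52.23px

10.0 × 1.735³ = 10.0 × 5.22274 ≈ 52.23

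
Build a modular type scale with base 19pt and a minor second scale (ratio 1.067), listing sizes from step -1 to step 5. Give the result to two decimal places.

17.81pt, 19.00pt, 20.27pt, 21.63pt, 23.08pt, 24.63pt, 26.28pt

Step -1: 19.0 ÷ 1.067 = 17.81
Step 0: 19pt
Step 1: 19.0 × 1.067 = 20.27
Step 2: 19.0 × 1.067² = 21.63
Step 3: 19.0 × 1.067³ = 23.08
Step 4: 19.0 × 1.067⁴ = 24.63
Step 5: 19.0 × 1.067⁵ = 26.28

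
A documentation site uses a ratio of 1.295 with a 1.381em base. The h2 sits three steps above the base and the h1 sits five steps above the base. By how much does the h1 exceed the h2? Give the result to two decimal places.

2.03em

Step 3: 1.381 × 1.295³ = 2.9992em
Step 5: 1.381 × 1.295⁵ = 5.0297em
Difference: 5.0297 − 2.9992 = 2.0305em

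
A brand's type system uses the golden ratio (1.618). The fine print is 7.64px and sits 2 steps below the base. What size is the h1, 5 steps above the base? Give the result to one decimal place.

7.64 × 1.618⁷ = 7.64 × 29.03017 ≈ 221.791

221.8px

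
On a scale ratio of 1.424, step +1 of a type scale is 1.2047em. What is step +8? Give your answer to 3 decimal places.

14.304em

Moving from step +1 to step +8 is 7 steps up, so multiply by r⁷.
1.2047 × 1.424⁷ = 1.2047 × 11.87326 ≈ 14.304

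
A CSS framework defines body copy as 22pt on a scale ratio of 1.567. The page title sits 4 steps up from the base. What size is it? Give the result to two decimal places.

A modular type scale is a geometric sequence: sizeₙ = base × rⁿ.
22.0 × 1.567⁴ = 22.0 × 6.02943 ≈ 132.65

132.65pt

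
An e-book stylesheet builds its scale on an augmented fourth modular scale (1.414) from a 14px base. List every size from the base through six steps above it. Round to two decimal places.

14.00px, 19.80px, 27.99px, 39.58px, 55.97px, 79.14px, 111.90px

Step 0: 14px
Step 1: 14.0 × 1.414 = 19.80
Step 2: 14.0 × 1.414² = 27.99
Step 3: 14.0 × 1.414³ = 39.58
Step 4: 14.0 × 1.414⁴ = 55.97
Step 5: 14.0 × 1.414⁵ = 79.14
Step 6: 14.0 × 1.414⁶ = 111.90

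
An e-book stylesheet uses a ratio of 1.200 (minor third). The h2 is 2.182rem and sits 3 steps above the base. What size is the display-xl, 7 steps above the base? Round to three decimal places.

4.525rem

2.182 × 1.200⁴ = 2.182 × 2.07360 ≈ 4.525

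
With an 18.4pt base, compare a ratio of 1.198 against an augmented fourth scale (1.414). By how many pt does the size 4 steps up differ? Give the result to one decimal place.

At 1.198: 18.4 × 1.198⁴ = 37.901pt
Augmented fourth: 18.4 × 1.414⁴ = 73.556pt
Difference: 73.556 − 37.901 = 35.655pt

35.7pt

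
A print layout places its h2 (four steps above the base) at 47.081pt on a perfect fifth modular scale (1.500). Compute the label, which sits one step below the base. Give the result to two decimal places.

6.20pt

Moving from step +4 to step -1 is 5 steps down, so divide by r⁵.
47.081 ÷ 1.500⁵ = 47.081 ÷ 7.59375 ≈ 6.200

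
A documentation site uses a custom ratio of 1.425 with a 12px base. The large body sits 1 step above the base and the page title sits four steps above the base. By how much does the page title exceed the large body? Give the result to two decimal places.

32.38px

Step 1: 12.0 × 1.425 = 17.1000px
Step 4: 12.0 × 1.425⁴ = 49.4813px
Difference: 49.4813 − 17.1000 = 32.3813px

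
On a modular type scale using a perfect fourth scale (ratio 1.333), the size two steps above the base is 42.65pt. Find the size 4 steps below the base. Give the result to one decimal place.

7.6pt

42.65 ÷ 1.333⁶ = 42.65 ÷ 5.61023 ≈ 7.602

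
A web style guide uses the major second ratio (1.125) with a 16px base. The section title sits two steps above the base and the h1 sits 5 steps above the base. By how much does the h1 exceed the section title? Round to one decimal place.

Step 2: 16.0 × 1.125² = 20.250px
Step 5: 16.0 × 1.125⁵ = 28.833px
Difference: 28.833 − 20.250 = 8.583px

8.6px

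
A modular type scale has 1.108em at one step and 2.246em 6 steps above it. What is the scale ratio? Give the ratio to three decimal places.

1.125

r⁶ = 2.246 / 1.108, so r = (2.246/1.108)^(1/6).
r = 2.0271^(1/6) ≈ 1.1250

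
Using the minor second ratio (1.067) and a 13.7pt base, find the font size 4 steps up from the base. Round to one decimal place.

13.7 × 1.067⁴ = 13.7 × 1.29616 ≈ 17.76

17.8pt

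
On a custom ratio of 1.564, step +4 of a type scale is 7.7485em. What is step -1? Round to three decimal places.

7.7485 ÷ 1.564⁵ = 7.7485 ÷ 9.35802 ≈ 0.828

0.828em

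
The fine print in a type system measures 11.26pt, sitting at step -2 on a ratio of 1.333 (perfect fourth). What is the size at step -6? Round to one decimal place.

The gap is -6 − (-2) = -4 steps, so the factor is 1.333^-4.
11.26 ÷ 1.333⁴ = 11.26 ÷ 3.15733 ≈ 3.566

3.6pt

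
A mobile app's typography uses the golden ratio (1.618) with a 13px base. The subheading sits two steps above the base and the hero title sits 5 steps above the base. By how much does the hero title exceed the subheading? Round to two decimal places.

110.12px

Step 2: 13.0 × 1.618² = 34.0330px
Step 5: 13.0 × 1.618⁵ = 144.1571px
Difference: 144.1571 − 34.0330 = 110.1241px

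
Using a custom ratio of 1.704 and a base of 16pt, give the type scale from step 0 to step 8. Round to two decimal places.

Step 0: 16pt
Step 1: 16.0 × 1.704 = 27.26
Step 2: 16.0 × 1.704² = 46.46
Step 3: 16.0 × 1.704³ = 79.16
Step 4: 16.0 × 1.704⁴ = 134.90
Step 5: 16.0 × 1.704⁵ = 229.86
Step 6: 16.0 × 1.704⁶ = 391.69
Step 7: 16.0 × 1.704⁷ = 667.43
Step 8: 16.0 × 1.704⁸ = 1137.30

16.00pt, 27.26pt, 46.46pt, 79.16pt, 134.90pt, 229.86pt, 391.69pt, 667.43pt, 1137.30pt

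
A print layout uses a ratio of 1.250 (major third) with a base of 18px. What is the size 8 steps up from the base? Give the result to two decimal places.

107.29px

18.0 × 1.250⁸ = 18.0 × 5.96046 ≈ 107.29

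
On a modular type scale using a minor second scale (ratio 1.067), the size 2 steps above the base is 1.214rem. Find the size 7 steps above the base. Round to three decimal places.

1.679rem

1.214 × 1.067⁵ = 1.214 × 1.38300 ≈ 1.679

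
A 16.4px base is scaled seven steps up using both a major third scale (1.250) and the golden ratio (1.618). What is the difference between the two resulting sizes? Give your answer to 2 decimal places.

Major third: 16.4 × 1.250⁷ = 78.2013px
Golden ratio: 16.4 × 1.618⁷ = 476.0948px
Difference: 476.0948 − 78.2013 = 397.8935px

397.89px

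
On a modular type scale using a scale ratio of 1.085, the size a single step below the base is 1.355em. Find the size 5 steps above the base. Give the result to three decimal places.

2.211em

The gap is 5 − (-1) = 6 steps, so the factor is 1.085^6.
1.355 × 1.085⁶ = 1.355 × 1.63147 ≈ 2.211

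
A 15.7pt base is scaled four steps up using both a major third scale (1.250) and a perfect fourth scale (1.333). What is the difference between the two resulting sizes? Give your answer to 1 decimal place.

Major third: 15.7 × 1.250⁴ = 38.330pt
Perfect fourth: 15.7 × 1.333⁴ = 49.570pt
Difference: 49.570 − 38.330 = 11.240pt

11.2pt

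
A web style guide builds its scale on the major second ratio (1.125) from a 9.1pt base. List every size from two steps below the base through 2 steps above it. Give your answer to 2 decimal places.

7.19pt, 8.09pt, 9.10pt, 10.24pt, 11.52pt

Step -2: 9.1 ÷ 1.125² = 7.19
Step -1: 9.1 ÷ 1.125 = 8.09
Step 0: 9.1pt
Step 1: 9.1 × 1.125 = 10.24
Step 2: 9.1 × 1.125² = 11.52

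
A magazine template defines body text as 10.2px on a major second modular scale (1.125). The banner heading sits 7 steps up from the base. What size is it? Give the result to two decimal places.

23.26px

Every step multiplies by the scale ratio.
10.2 × 1.125⁷ = 10.2 × 2.28070 ≈ 23.26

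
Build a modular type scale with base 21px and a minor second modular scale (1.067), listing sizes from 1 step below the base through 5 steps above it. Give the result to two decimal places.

Step -1: 21.0 ÷ 1.067 = 19.68
Step 0: 21px
Step 1: 21.0 × 1.067 = 22.41
Step 2: 21.0 × 1.067² = 23.91
Step 3: 21.0 × 1.067³ = 25.51
Step 4: 21.0 × 1.067⁴ = 27.22
Step 5: 21.0 × 1.067⁵ = 29.04

19.68px, 21.00px, 22.41px, 23.91px, 25.51px, 27.22px, 29.04px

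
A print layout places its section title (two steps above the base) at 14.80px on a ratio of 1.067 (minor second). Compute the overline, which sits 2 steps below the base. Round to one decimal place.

11.4px

14.80 ÷ 1.067⁴ = 14.80 ÷ 1.29616 ≈ 11.418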